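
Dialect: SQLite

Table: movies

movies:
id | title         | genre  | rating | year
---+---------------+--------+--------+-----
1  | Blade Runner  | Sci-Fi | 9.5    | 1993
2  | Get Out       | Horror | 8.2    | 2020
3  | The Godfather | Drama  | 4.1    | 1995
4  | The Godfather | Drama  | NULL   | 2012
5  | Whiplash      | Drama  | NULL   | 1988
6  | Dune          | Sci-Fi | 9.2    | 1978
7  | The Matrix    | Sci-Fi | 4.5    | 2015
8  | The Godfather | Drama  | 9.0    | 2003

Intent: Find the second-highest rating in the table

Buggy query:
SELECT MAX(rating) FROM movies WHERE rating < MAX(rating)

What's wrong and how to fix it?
Bug: The inner MAX is an aggregate inside WHERE, which is not allowed

Fix: Put the inner MAX in a scalar subquery

Corrected query:
SELECT MAX(rating) FROM movies WHERE rating < (SELECT MAX(rating) FROM movies)

Result:
MAX(rating)
-----------
9.2        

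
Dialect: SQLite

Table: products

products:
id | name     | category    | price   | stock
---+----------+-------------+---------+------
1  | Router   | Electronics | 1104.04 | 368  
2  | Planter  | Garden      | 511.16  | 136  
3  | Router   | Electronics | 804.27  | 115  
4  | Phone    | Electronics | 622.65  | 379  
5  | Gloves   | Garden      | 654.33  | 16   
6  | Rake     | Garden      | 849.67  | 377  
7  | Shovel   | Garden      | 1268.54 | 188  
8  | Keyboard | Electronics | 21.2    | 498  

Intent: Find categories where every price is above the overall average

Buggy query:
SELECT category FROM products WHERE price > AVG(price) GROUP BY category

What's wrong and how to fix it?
Bug: AVG() is an aggregate; it can't sit directly in WHERE

Fix: Compute the overall average in a scalar subquery and compare each group's MIN against it in HAVING

Corrected query:
SELECT category FROM products GROUP BY category HAVING MIN(price) > (SELECT AVG(price) FROM products)

Result:
(no rows)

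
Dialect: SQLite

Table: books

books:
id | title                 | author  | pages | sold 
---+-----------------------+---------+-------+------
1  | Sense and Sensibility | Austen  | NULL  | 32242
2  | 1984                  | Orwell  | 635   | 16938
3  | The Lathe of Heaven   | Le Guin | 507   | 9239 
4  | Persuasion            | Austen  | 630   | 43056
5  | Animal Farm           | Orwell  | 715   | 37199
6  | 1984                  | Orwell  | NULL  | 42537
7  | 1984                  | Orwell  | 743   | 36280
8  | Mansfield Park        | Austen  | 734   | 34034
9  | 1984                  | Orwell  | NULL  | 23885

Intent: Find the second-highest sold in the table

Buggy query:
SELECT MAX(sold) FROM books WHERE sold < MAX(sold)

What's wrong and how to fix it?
Bug: MAX(sold) on the right of the comparison is an aggregate-in-WHERE error

Fix: Put the inner MAX in a scalar subquery

Corrected query:
SELECT MAX(sold) FROM books WHERE sold < (SELECT MAX(sold) FROM books)

Result:
MAX(sold)
---------
42537    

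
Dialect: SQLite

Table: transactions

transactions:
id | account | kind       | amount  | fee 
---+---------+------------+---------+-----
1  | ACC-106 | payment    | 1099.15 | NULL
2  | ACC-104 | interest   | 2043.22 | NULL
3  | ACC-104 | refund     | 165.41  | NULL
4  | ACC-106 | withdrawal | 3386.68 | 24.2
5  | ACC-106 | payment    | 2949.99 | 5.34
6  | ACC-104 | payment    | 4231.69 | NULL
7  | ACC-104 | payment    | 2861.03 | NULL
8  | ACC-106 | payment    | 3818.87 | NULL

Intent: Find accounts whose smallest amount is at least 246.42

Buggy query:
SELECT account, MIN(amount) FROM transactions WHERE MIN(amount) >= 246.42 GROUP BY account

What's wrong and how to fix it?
Bug: MIN() in WHERE is a misuse of aggregate

Fix: Use HAVING for the per-group MIN condition

Corrected query:
SELECT account, MIN(amount) FROM transactions GROUP BY account HAVING MIN(amount) >= 246.42

Result:
account | MIN(amount)
--------+------------
ACC-106 | 1099.15    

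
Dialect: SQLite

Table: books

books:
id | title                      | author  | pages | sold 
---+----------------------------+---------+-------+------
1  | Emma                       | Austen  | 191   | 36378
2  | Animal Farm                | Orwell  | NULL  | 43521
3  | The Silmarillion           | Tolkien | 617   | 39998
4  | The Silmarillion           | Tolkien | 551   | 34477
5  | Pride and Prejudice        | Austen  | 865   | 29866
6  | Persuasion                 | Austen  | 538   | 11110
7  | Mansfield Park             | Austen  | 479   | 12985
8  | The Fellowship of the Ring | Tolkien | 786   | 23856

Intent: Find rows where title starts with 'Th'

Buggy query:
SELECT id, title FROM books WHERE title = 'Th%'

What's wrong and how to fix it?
Bug: Wildcards only work with LIKE; '=' treats '%' as a literal character

Fix: Replace '=' with LIKE so 'Th%' is treated as a pattern

Corrected query:
SELECT id, title FROM books WHERE title LIKE 'Th%'

Result:
id | title                     
---+---------------------------
3  | The Silmarillion          
4  | The Silmarillion          
8  | The Fellowship of the Ring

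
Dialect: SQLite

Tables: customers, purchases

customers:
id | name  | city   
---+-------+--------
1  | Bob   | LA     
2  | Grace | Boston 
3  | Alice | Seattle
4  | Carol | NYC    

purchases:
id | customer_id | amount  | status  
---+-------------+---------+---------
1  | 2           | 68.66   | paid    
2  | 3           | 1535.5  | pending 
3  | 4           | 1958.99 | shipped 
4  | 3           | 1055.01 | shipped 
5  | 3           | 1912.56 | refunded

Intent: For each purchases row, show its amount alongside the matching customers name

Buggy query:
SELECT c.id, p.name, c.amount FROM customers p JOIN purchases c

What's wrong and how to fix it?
Bug: Missing join condition: each purchases row is matched to all customers rows instead of just its own

Fix: Add ON c.customer_id = p.id to the JOIN

Corrected query:
SELECT c.id, p.name, c.amount FROM customers p JOIN purchases c ON c.customer_id = p.id

Result:
id | name  | amount 
---+-------+--------
1  | Grace | 68.66  
2  | Alice | 1535.5 
3  | Carol | 1958.99
4  | Alice | 1055.01
5  | Alice | 1912.56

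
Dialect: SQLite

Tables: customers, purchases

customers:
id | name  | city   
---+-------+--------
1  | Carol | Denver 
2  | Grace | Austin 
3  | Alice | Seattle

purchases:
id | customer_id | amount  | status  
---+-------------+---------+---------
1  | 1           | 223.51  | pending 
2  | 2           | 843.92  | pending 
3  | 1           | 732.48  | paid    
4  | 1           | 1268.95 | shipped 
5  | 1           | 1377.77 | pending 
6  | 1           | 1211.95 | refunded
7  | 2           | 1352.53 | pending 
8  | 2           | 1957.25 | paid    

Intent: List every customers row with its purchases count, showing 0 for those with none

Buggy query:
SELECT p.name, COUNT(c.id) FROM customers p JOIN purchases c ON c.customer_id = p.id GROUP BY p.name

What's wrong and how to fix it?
Bug: INNER JOIN drops customers rows that have no matching purchases rows

Fix: Use LEFT JOIN so parents without children still appear (COUNT(c.id) gives 0)

Corrected query:
SELECT p.name, COUNT(c.id) FROM customers p LEFT JOIN purchases c ON c.customer_id = p.id GROUP BY p.name

Result:
name  | COUNT(c.id)
------+------------
Alice | 0          
Carol | 5          
Grace | 3          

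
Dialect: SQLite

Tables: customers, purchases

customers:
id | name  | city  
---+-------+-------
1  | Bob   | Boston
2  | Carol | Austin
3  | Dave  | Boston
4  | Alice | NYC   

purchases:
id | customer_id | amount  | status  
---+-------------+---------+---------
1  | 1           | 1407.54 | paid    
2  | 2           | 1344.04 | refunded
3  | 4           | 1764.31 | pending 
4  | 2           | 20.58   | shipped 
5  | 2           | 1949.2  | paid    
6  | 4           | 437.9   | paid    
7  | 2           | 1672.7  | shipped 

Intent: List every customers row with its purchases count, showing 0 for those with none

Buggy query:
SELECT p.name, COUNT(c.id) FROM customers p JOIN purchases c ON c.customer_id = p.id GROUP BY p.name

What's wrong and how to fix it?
Bug: INNER JOIN drops customers rows that have no matching purchases rows

Fix: Use LEFT JOIN so parents without children still appear (COUNT(c.id) gives 0)

Corrected query:
SELECT p.name, COUNT(c.id) FROM customers p LEFT JOIN purchases c ON c.customer_id = p.id GROUP BY p.name

Result:
name  | COUNT(c.id)
------+------------
Alice | 2          
Bob   | 1          
Carol | 4          
Dave  | 0          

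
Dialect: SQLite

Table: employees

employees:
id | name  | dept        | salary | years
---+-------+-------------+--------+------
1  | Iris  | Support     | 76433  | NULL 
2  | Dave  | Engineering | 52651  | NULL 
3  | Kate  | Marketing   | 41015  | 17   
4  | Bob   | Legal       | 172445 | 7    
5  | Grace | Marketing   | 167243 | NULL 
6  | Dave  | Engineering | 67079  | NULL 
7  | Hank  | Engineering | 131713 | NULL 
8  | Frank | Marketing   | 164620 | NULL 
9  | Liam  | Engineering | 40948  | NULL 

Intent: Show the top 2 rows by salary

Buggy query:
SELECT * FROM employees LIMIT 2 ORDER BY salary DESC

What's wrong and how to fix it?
Bug: LIMIT must come after ORDER BY

Fix: Sort with ORDER BY, then apply LIMIT

Corrected query:
SELECT * FROM employees ORDER BY salary DESC LIMIT 2

Result:
id | name  | dept      | salary | years
---+-------+-----------+--------+------
4  | Bob   | Legal     | 172445 | 7    
5  | Grace | Marketing | 167243 | NULL 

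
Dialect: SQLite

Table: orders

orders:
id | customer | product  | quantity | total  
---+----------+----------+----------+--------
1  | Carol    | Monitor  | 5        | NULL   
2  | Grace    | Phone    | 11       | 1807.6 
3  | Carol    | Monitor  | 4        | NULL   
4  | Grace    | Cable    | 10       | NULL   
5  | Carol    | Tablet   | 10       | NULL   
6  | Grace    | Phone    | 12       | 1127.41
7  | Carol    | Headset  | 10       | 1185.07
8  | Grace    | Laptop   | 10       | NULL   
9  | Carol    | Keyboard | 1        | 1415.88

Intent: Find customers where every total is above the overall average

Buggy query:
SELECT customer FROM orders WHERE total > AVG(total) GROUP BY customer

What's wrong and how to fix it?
Bug: AVG() is an aggregate; it can't sit directly in WHERE

Fix: Use a subquery for AVG and a HAVING MIN(...) filter so the condition holds for every row in the group

Corrected query:
SELECT customer FROM orders GROUP BY customer HAVING MIN(total) > (SELECT AVG(total) FROM orders)

Result:
(no rows)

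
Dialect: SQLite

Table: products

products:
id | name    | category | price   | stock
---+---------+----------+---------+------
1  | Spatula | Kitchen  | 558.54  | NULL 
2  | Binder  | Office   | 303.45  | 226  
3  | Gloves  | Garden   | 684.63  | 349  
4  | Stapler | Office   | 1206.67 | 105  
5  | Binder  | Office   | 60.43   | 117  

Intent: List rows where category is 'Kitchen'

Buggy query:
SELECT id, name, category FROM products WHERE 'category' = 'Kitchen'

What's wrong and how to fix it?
Bug: Single quotes denote string literals in SQL; the column name is being compared as a constant string

Fix: Remove the quotes around the column name (or use double quotes for an identifier)

Corrected query:
SELECT id, name, category FROM products WHERE category = 'Kitchen'

Result:
id | name    | category
---+---------+---------
1  | Spatula | Kitchen 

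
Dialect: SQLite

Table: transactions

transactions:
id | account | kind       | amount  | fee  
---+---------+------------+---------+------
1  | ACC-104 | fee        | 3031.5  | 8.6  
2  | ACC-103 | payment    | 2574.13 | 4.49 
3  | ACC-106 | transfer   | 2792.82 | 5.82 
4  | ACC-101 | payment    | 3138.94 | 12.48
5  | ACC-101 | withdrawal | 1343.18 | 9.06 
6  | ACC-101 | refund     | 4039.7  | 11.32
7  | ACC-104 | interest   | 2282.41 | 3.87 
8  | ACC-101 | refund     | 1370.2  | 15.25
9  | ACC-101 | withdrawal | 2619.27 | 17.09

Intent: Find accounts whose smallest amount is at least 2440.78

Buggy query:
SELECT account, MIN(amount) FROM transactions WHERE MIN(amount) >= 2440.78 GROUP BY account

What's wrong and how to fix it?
Bug: Aggregates like MIN are computed per group after WHERE runs

Fix: Replace WHERE with HAVING after the GROUP BY

Corrected query:
SELECT account, MIN(amount) FROM transactions GROUP BY account HAVING MIN(amount) >= 2440.78

Result:
account | MIN(amount)
--------+------------
ACC-103 | 2574.13    
ACC-106 | 2792.82    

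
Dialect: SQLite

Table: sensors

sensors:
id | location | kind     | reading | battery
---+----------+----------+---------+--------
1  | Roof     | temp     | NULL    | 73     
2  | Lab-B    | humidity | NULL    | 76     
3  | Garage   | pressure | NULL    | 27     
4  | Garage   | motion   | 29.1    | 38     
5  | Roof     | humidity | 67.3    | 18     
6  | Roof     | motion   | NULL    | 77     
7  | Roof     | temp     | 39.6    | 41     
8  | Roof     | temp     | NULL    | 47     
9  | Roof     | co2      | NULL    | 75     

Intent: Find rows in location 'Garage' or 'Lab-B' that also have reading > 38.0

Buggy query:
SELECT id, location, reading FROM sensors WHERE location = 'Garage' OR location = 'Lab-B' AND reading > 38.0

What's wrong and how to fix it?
Bug: Without parentheses, AND is evaluated before OR, so the reading filter only applies to the 'Lab-B' branch

Fix: Add parentheses around the OR so the AND applies to both alternatives

Corrected query:
SELECT id, location, reading FROM sensors WHERE (location = 'Garage' OR location = 'Lab-B') AND reading > 38.0

Result:
(no rows)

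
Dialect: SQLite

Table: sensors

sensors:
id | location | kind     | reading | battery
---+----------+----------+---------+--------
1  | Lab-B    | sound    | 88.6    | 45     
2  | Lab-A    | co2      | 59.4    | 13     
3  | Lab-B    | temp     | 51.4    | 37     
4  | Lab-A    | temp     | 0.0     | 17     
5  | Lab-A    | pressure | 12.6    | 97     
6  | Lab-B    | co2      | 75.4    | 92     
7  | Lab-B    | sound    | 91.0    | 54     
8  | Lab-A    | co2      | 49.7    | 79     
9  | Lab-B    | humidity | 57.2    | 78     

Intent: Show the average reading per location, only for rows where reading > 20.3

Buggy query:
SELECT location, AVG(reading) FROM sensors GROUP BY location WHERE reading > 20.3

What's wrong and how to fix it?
Bug: Row-level WHERE must come before GROUP BY in the clause order

Fix: Move the WHERE clause before GROUP BY

Corrected query:
SELECT location, AVG(reading) FROM sensors WHERE reading > 20.3 GROUP BY location

Result:
location | AVG(reading)
---------+-------------
Lab-A    | 54.55       
Lab-B    | 72.72       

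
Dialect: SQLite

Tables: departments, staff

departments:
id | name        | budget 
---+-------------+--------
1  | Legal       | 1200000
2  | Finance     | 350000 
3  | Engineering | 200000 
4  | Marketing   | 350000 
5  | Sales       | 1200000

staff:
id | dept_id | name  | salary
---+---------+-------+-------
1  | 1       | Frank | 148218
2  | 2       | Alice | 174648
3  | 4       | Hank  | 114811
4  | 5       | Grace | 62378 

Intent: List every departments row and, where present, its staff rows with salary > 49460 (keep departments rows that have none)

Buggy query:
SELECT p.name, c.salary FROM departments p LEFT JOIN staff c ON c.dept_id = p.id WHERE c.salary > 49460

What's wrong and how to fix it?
Bug: A WHERE condition on the right-hand table after LEFT JOIN drops unmatched parents

Fix: Put 'c.salary > 49460' in the JOIN's ON clause instead of WHERE

Corrected query:
SELECT p.name, c.salary FROM departments p LEFT JOIN staff c ON c.dept_id = p.id AND c.salary > 49460

Result:
name        | salary
------------+-------
Legal       | 148218
Finance     | 174648
Engineering | NULL  
Marketing   | 114811
Sales       | 62378 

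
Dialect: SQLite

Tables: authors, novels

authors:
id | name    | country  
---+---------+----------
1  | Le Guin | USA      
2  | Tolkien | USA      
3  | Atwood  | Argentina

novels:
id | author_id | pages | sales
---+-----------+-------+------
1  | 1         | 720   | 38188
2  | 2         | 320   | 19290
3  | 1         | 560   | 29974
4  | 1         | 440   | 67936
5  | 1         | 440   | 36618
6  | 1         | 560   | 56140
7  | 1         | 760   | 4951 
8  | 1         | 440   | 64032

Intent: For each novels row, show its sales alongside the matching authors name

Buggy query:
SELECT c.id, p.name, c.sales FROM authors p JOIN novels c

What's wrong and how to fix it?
Bug: Missing join condition: each novels row is matched to all authors rows instead of just its own

Fix: Add ON c.author_id = p.id to the JOIN

Corrected query:
SELECT c.id, p.name, c.sales FROM authors p JOIN novels c ON c.author_id = p.id

Result:
id | name    | sales
---+---------+------
1  | Le Guin | 38188
2  | Tolkien | 19290
3  | Le Guin | 29974
4  | Le Guin | 67936
5  | Le Guin | 36618
6  | Le Guin | 56140
7  | Le Guin | 4951 
8  | Le Guin | 64032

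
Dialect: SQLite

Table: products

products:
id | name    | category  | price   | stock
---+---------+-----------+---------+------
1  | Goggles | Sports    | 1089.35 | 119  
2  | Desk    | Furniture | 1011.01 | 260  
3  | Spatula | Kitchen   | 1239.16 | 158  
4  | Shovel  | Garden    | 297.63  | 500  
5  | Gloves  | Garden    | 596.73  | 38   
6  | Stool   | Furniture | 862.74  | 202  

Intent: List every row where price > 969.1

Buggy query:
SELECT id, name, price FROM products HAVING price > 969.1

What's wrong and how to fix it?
Bug: This is a non-aggregate query (no GROUP BY, no aggregates), so in SQLite the HAVING clause is invalid here; a row-level condition belongs in WHERE

Fix: Use WHERE for row-level filtering

Corrected query:
SELECT id, name, price FROM products WHERE price > 969.1

Result:
id | name    | price  
---+---------+--------
1  | Goggles | 1089.35
2  | Desk    | 1011.01
3  | Spatula | 1239.16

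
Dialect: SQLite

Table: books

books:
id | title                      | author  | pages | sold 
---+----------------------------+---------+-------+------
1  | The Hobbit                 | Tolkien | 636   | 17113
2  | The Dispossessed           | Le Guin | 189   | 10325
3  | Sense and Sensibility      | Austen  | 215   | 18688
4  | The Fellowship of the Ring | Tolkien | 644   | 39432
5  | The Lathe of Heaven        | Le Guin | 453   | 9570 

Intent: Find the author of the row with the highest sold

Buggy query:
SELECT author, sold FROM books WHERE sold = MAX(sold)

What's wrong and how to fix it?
Bug: WHERE is evaluated per row; an aggregate over the whole table isn't defined there

Fix: Use a subquery: WHERE sold = (SELECT MAX(sold) FROM books)

Corrected query:
SELECT author, sold FROM books WHERE sold = (SELECT MAX(sold) FROM books)

Result:
author  | sold 
--------+------
Tolkien | 39432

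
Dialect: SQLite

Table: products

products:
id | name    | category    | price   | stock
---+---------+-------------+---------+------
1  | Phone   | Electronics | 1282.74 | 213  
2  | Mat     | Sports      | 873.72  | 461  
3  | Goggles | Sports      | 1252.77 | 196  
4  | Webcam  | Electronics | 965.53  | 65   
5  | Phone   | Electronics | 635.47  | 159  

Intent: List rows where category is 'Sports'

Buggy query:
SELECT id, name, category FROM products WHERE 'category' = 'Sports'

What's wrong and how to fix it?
Bug: 'category' in single quotes is a string literal, not the column; the comparison is literal-vs-literal and never true

Fix: Reference the column as category without single quotes

Corrected query:
SELECT id, name, category FROM products WHERE category = 'Sports'

Result:
id | name    | category
---+---------+---------
2  | Mat     | Sports  
3  | Goggles | Sports  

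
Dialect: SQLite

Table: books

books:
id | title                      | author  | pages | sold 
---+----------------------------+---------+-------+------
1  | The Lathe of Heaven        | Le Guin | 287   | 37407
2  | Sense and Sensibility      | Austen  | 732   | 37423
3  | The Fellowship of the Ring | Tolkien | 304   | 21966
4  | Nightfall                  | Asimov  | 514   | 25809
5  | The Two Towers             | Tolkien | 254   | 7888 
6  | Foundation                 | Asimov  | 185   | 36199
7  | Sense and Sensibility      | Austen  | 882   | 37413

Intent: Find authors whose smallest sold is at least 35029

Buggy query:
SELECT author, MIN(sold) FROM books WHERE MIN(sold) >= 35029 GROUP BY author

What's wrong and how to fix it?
Bug: Aggregates like MIN are computed per group after WHERE runs

Fix: Use HAVING for the per-group MIN condition

Corrected query:
SELECT author, MIN(sold) FROM books GROUP BY author HAVING MIN(sold) >= 35029

Result:
author  | MIN(sold)
--------+----------
Austen  | 37413    
Le Guin | 37407    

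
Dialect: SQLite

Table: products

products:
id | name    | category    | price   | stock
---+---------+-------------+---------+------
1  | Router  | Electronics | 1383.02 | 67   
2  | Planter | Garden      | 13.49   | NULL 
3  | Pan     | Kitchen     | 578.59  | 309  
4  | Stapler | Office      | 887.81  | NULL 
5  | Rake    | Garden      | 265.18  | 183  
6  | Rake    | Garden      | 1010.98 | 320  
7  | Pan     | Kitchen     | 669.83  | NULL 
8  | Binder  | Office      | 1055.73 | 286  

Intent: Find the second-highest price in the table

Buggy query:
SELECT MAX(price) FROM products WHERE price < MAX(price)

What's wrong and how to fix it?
Bug: The inner MAX is an aggregate inside WHERE, which is not allowed

Fix: Put the inner MAX in a scalar subquery

Corrected query:
SELECT MAX(price) FROM products WHERE price < (SELECT MAX(price) FROM products)

Result:
MAX(price)
----------
1055.73   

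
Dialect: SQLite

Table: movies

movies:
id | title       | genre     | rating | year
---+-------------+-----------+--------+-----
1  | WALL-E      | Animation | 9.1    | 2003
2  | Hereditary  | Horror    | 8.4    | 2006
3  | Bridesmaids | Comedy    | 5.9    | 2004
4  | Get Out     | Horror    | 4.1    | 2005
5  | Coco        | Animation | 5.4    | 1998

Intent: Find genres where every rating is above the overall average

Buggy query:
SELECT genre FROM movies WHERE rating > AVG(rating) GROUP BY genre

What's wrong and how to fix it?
Bug: WHERE evaluates per row before aggregation, so AVG() is unavailable

Fix: Compute the overall average in a scalar subquery and compare each group's MIN against it in HAVING

Corrected query:
SELECT genre FROM movies GROUP BY genre HAVING MIN(rating) > (SELECT AVG(rating) FROM movies)

Result:
(no rows)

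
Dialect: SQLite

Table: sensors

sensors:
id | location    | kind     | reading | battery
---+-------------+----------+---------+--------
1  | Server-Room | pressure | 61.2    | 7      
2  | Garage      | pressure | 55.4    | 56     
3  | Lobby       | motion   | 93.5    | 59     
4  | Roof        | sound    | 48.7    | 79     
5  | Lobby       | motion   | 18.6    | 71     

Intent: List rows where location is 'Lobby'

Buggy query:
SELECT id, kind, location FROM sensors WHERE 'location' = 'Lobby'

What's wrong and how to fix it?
Bug: 'location' in single quotes is a string literal, not the column; the comparison is literal-vs-literal and never true

Fix: Remove the quotes around the column name (or use double quotes for an identifier)

Corrected query:
SELECT id, kind, location FROM sensors WHERE location = 'Lobby'

Result:
id | kind   | location
---+--------+---------
3  | motion | Lobby   
5  | motion | Lobby   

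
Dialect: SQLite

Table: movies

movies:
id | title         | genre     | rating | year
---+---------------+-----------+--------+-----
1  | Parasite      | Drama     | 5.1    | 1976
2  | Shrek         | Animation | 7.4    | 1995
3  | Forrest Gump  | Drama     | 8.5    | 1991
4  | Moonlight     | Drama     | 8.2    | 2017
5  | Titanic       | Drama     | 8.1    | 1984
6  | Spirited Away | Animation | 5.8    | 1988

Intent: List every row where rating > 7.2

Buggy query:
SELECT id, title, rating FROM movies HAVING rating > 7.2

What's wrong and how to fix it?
Bug: HAVING filters the output of aggregation, but this query has no GROUP BY and no aggregate functions, so SQLite rejects it (HAVING clause on a non-aggregate query); the condition here is per row

Fix: Replace HAVING with WHERE since the condition applies to individual rows

Corrected query:
SELECT id, title, rating FROM movies WHERE rating > 7.2

Result:
id | title        | rating
---+--------------+-------
2  | Shrek        | 7.4   
3  | Forrest Gump | 8.5   
4  | Moonlight    | 8.2   
5  | Titanic      | 8.1   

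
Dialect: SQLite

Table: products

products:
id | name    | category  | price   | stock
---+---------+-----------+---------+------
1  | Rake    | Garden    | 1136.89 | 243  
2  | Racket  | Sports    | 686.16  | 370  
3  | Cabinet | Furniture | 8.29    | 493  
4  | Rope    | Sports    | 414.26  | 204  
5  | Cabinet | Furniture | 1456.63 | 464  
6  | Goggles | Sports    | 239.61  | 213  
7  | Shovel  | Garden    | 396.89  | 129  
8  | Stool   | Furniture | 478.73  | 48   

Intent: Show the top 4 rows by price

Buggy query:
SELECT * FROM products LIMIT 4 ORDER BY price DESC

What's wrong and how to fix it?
Bug: LIMIT must come after ORDER BY

Fix: Sort with ORDER BY, then apply LIMIT

Corrected query:
SELECT * FROM products ORDER BY price DESC LIMIT 4

Result:
id | name    | category  | price   | stock
---+---------+-----------+---------+------
5  | Cabinet | Furniture | 1456.63 | 464  
1  | Rake    | Garden    | 1136.89 | 243  
2  | Racket  | Sports    | 686.16  | 370  
8  | Stool   | Furniture | 478.73  | 48   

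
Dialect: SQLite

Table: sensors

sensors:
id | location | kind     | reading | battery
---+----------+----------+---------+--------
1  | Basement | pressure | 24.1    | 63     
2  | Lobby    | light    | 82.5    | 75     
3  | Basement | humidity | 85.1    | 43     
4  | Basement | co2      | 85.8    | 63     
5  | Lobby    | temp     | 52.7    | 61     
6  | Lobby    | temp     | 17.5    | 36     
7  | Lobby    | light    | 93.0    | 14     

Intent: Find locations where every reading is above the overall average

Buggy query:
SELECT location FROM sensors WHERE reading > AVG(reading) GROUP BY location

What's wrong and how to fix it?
Bug: AVG() is an aggregate; it can't sit directly in WHERE

Fix: Compute the overall average in a scalar subquery and compare each group's MIN against it in HAVING

Corrected query:
SELECT location FROM sensors GROUP BY location HAVING MIN(reading) > (SELECT AVG(reading) FROM sensors)

Result:
(no rows)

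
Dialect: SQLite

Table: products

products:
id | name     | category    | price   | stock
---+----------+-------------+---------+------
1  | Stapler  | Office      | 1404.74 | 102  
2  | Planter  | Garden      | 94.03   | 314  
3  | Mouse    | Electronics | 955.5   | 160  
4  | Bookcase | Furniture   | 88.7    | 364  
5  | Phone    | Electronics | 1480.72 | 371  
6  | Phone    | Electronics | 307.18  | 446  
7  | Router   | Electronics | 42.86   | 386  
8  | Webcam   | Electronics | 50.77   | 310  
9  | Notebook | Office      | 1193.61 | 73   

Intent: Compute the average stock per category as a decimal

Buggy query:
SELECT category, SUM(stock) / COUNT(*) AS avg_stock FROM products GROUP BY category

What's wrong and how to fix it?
Bug: Both operands are integers, so '/' performs integer division and truncates

Fix: Multiply by 1.0 (or CAST to REAL) to force floating-point division

Corrected query:
SELECT category, SUM(stock) * 1.0 / COUNT(*) AS avg_stock FROM products GROUP BY category

Result:
category    | avg_stock
------------+----------
Electronics | 334.6    
Furniture   | 364      
Garden      | 314      
Office      | 87.5     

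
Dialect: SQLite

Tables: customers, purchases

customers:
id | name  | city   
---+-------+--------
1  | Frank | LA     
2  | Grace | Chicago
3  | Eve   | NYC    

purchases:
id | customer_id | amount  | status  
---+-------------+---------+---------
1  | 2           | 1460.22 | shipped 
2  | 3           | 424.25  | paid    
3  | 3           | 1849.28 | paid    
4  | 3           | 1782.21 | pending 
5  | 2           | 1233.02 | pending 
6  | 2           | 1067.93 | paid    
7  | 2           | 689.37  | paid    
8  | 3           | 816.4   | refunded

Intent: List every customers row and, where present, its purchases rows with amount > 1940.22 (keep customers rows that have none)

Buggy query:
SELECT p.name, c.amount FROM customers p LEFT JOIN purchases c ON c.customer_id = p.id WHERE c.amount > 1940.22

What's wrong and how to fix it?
Bug: A WHERE condition on the right-hand table after LEFT JOIN drops unmatched parents

Fix: Put 'c.amount > 1940.22' in the JOIN's ON clause instead of WHERE

Corrected query:
SELECT p.name, c.amount FROM customers p LEFT JOIN purchases c ON c.customer_id = p.id AND c.amount > 1940.22

Result:
name  | amount
------+-------
Frank | NULL  
Grace | NULL  
Eve   | NULL  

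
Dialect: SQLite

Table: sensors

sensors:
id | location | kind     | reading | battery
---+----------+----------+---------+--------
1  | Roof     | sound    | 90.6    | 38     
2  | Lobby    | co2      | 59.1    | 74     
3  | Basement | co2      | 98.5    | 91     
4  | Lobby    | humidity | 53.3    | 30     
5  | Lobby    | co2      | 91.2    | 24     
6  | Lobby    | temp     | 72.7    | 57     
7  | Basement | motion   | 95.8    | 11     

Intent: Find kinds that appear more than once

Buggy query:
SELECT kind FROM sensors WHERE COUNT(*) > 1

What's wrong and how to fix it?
Bug: COUNT(*) is an aggregate and cannot be used in WHERE

Fix: GROUP BY kind, then filter groups with HAVING COUNT(*) > 1

Corrected query:
SELECT kind FROM sensors GROUP BY kind HAVING COUNT(*) > 1

Result:
kind
----
co2 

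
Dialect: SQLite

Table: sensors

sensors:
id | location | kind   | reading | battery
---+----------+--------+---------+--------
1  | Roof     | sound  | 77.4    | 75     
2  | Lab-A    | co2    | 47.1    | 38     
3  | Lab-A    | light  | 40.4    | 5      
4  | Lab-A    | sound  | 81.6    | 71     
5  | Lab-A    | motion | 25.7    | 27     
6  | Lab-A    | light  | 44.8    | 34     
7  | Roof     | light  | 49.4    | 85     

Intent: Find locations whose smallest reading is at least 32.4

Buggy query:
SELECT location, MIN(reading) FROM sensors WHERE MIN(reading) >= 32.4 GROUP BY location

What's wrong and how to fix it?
Bug: Aggregates like MIN are computed per group after WHERE runs

Fix: Replace WHERE with HAVING after the GROUP BY

Corrected query:
SELECT location, MIN(reading) FROM sensors GROUP BY location HAVING MIN(reading) >= 32.4

Result:
location | MIN(reading)
---------+-------------
Roof     | 49.4        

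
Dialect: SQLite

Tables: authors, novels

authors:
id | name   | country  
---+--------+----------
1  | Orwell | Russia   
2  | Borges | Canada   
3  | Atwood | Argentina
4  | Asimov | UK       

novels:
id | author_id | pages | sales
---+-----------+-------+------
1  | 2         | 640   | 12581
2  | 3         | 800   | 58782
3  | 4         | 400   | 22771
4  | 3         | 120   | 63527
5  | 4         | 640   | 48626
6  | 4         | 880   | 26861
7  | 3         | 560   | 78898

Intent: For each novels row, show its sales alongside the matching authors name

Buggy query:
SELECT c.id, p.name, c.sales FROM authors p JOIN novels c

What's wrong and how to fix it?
Bug: Missing join condition: each novels row is matched to all authors rows instead of just its own

Fix: Add ON c.author_id = p.id to the JOIN

Corrected query:
SELECT c.id, p.name, c.sales FROM authors p JOIN novels c ON c.author_id = p.id

Result:
id | name   | sales
---+--------+------
1  | Borges | 12581
2  | Atwood | 58782
3  | Asimov | 22771
4  | Atwood | 63527
5  | Asimov | 48626
6  | Asimov | 26861
7  | Atwood | 78898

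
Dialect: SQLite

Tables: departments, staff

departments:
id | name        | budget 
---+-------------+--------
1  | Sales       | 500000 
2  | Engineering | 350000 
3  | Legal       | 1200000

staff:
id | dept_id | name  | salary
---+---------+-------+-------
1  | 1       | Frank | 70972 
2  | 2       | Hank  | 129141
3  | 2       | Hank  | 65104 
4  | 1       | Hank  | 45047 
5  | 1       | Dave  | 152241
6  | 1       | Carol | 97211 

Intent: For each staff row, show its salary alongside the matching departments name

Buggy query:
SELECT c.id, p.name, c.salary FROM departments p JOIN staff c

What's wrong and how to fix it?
Bug: Missing join condition: each staff row is matched to all departments rows instead of just its own

Fix: Specify the join condition linking the foreign key to the parent id

Corrected query:
SELECT c.id, p.name, c.salary FROM departments p JOIN staff c ON c.dept_id = p.id

Result:
id | name        | salary
---+-------------+-------
1  | Sales       | 70972 
2  | Engineering | 129141
3  | Engineering | 65104 
4  | Sales       | 45047 
5  | Sales       | 152241
6  | Sales       | 97211 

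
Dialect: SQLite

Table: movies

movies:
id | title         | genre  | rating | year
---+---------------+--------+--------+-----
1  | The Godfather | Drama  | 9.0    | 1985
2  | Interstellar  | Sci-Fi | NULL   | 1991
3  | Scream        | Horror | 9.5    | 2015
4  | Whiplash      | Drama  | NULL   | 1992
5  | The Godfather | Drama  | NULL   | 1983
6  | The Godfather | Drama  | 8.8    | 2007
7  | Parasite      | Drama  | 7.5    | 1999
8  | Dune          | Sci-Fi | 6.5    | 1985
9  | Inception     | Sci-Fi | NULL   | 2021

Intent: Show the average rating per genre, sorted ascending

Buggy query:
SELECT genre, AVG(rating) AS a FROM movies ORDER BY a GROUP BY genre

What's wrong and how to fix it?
Bug: ORDER BY appears before GROUP BY; SQL clause order requires GROUP BY first

Fix: Move ORDER BY to the end, after GROUP BY

Corrected query:
SELECT genre, AVG(rating) AS a FROM movies GROUP BY genre ORDER BY a

Result:
genre  | a       
-------+---------
Sci-Fi | 6.5     
Drama  | 8.433333
Horror | 9.5     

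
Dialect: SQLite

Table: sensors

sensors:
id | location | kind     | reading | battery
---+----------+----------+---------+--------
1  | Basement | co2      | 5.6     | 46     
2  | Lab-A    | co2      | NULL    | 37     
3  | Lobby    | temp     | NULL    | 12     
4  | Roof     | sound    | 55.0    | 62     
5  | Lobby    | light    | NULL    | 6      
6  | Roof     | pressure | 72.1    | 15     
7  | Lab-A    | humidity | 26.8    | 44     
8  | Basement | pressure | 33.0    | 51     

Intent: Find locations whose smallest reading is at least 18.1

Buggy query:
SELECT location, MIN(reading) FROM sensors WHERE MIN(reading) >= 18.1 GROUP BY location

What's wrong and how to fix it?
Bug: MIN() in WHERE is a misuse of aggregate

Fix: Use HAVING for the per-group MIN condition

Corrected query:
SELECT location, MIN(reading) FROM sensors GROUP BY location HAVING MIN(reading) >= 18.1

Result:
location | MIN(reading)
---------+-------------
Lab-A    | 26.8        
Roof     | 55          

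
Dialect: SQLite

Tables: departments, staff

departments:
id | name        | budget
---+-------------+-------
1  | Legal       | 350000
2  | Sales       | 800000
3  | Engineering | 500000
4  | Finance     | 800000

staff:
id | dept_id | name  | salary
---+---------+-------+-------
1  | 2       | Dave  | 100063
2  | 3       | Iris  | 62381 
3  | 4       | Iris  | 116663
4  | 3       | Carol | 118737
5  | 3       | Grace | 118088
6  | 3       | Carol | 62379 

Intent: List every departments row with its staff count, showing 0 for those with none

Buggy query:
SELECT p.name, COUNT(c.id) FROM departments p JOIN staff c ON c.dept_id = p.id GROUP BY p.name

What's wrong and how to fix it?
Bug: An inner join excludes parents with zero children

Fix: Switch to LEFT JOIN to retain unmatched parent rows

Corrected query:
SELECT p.name, COUNT(c.id) FROM departments p LEFT JOIN staff c ON c.dept_id = p.id GROUP BY p.name

Result:
name        | COUNT(c.id)
------------+------------
Engineering | 4          
Finance     | 1          
Legal       | 0          
Sales       | 1          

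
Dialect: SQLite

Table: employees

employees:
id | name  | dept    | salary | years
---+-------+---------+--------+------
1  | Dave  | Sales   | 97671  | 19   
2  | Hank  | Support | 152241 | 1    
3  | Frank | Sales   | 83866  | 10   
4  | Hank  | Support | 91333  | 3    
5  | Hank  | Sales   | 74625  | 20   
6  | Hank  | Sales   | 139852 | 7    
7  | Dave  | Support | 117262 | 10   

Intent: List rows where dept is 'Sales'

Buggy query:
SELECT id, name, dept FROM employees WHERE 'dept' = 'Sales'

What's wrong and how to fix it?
Bug: 'dept' in single quotes is a string literal, not the column; the comparison is literal-vs-literal and never true

Fix: Reference the column as dept without single quotes

Corrected query:
SELECT id, name, dept FROM employees WHERE dept = 'Sales'

Result:
id | name  | dept 
---+-------+------
1  | Dave  | Sales
3  | Frank | Sales
5  | Hank  | Sales
6  | Hank  | Sales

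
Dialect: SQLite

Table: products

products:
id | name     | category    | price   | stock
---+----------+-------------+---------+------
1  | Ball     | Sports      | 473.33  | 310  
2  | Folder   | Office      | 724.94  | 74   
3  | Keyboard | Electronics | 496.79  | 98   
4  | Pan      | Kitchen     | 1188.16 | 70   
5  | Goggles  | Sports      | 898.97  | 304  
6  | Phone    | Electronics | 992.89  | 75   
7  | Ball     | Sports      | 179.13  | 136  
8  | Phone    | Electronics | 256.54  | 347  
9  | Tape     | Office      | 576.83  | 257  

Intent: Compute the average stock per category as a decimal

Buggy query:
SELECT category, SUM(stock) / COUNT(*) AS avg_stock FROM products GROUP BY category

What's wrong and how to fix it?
Bug: SUM(stock) and COUNT(*) are both integers; the division truncates the fractional part

Fix: Cast one side to REAL so the division keeps the fractional part

Corrected query:
SELECT category, SUM(stock) * 1.0 / COUNT(*) AS avg_stock FROM products GROUP BY category

Result:
category    | avg_stock 
------------+-----------
Electronics | 173.333333
Kitchen     | 70        
Office      | 165.5     
Sports      | 250       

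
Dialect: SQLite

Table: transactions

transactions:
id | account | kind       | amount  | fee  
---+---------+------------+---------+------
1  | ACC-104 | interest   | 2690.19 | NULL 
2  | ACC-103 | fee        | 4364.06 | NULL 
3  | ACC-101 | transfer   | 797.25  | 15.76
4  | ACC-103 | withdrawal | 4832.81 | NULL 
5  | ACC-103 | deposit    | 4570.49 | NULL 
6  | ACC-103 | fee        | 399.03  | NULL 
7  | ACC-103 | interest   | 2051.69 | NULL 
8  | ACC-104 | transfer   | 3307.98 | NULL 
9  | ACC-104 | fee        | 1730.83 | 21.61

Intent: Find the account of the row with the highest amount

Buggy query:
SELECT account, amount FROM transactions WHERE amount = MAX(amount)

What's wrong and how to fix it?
Bug: MAX(amount) is an aggregate and cannot be used directly in WHERE

Fix: Wrap MAX in a scalar subquery so WHERE compares against a single value

Corrected query:
SELECT account, amount FROM transactions WHERE amount = (SELECT MAX(amount) FROM transactions)

Result:
account | amount 
--------+--------
ACC-103 | 4832.81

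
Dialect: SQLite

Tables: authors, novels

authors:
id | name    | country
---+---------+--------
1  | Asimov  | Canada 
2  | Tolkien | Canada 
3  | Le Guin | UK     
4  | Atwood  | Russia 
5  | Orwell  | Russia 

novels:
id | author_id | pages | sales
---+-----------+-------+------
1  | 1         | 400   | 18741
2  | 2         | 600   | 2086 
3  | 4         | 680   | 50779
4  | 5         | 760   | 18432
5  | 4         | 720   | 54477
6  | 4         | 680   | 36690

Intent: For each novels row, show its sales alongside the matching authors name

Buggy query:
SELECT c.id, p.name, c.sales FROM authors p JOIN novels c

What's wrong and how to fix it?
Bug: JOIN with no ON clause produces a cartesian product; every novels row pairs with every authors row

Fix: Add ON c.author_id = p.id to the JOIN

Corrected query:
SELECT c.id, p.name, c.sales FROM authors p JOIN novels c ON c.author_id = p.id

Result:
id | name    | sales
---+---------+------
1  | Asimov  | 18741
2  | Tolkien | 2086 
3  | Atwood  | 50779
4  | Orwell  | 18432
5  | Atwood  | 54477
6  | Atwood  | 36690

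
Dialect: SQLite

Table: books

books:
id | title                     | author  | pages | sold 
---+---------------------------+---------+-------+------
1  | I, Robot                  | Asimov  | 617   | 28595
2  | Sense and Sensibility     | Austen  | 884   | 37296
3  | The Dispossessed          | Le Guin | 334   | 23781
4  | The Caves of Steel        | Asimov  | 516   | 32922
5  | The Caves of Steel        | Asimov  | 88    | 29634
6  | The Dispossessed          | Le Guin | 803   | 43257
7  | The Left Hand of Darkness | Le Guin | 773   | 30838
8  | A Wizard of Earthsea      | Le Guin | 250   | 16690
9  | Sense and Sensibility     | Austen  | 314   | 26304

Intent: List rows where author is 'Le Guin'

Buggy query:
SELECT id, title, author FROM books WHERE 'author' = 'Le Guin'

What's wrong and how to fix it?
Bug: 'author' in single quotes is a string literal, not the column; the comparison is literal-vs-literal and never true

Fix: Reference the column as author without single quotes

Corrected query:
SELECT id, title, author FROM books WHERE author = 'Le Guin'

Result:
id | title                     | author 
---+---------------------------+--------
3  | The Dispossessed          | Le Guin
6  | The Dispossessed          | Le Guin
7  | The Left Hand of Darkness | Le Guin
8  | A Wizard of Earthsea      | Le Guin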